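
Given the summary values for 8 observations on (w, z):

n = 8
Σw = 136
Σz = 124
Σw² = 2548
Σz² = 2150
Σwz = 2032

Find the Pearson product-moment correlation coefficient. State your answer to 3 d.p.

r = (nΣwz − ΣwΣz) / √[(nΣw² − (Σw)²)(nΣz² − (Σz)²)]
Numerator: 8×2032 − 136×124 = -608
Denominator: √[(20384 − 18496)(17200 − 15376)] = √[1888 × 1824] = 1855.7241
r = -608 / 1855.7241 ≈ -0.328

-0.328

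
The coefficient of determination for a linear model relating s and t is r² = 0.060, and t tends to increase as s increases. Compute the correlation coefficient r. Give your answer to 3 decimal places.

0.245

|r| = √0.060 = 0.245
The association is positive, so r = 0.245.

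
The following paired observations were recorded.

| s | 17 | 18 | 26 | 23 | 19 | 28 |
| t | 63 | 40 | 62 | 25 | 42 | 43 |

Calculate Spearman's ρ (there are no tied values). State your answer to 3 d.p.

Rank s: 1, 2, 5, 4, 3, 6
Rank t: 6, 2, 5, 1, 3, 4
d = rank(s) − rank(t): -5, 0, 0, 3, 0, 2; Σd² = 38
ρ = 1 − 6Σd² / [n(n²−1)] = 1 − 6×38 / (6×35) = 1 − 228/210 ≈ -0.086

-0.086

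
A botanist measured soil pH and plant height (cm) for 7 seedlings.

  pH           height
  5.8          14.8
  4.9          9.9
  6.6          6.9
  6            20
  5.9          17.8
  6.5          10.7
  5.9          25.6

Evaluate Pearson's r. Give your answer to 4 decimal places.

n = 7, Σx = 41.6, Σy = 105.7, Σx² = 249.08, Σy² = 1851.35, Σxy = 625.5
nΣxy − ΣxΣy = 4378.5 − 4397.12 = -18.62
nΣx² − (Σx)² = 1743.56 − 1730.56 = 13; nΣy² − (Σy)² = 12959.45 − 11172.49 = 1786.96
r = -18.62 / √(13 × 1786.96) = -18.62 / 152.4155 ≈ -0.1222

-0.1222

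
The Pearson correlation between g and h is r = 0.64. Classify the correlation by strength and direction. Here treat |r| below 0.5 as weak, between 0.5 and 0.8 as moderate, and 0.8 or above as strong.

moderate positive

r = 0.64 > 0 so the relationship is positive.
|r| = 0.64, which falls in the moderate range.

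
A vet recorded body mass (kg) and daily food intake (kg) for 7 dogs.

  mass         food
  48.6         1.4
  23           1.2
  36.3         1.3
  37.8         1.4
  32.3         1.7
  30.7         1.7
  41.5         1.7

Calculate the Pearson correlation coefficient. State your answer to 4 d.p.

n = 7, Σx = 250.2, Σy = 10.4, Σx² = 9345.52, Σy² = 15.72, Σxy = 373.4
nΣxy − ΣxΣy = 2613.8 − 2602.08 = 11.72
nΣx² − (Σx)² = 65418.64 − 62600.04 = 2818.6; nΣy² − (Σy)² = 110.04 − 108.16 = 1.88
r = 11.72 / √(2818.6 × 1.88) = 11.72 / 72.7940 ≈ 0.1610

0.1610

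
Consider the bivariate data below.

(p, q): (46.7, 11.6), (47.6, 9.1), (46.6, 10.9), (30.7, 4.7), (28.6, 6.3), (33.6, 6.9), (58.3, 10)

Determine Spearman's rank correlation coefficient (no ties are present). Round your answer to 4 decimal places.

0.6786

Rank p: 5, 6, 4, 2, 1, 3, 7
Rank q: 7, 4, 6, 1, 2, 3, 5
d = rank(p) − rank(q): -2, 2, -2, 1, -1, 0, 2; Σd² = 18
ρ = 1 − 6Σd² / [n(n²−1)] = 1 − 6×18 / (7×48) = 1 − 108/336 ≈ 0.6786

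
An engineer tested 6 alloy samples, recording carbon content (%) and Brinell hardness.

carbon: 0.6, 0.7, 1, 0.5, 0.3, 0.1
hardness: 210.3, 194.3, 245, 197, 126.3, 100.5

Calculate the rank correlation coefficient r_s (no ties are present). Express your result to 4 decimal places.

0.8286

Rank carbon: 4, 5, 6, 3, 2, 1
Rank hardness: 5, 3, 6, 4, 2, 1
d = rank(carbon) − rank(hardness): -1, 2, 0, -1, 0, 0; Σd² = 6
ρ = 1 − 6Σd² / [n(n²−1)] = 1 − 6×6 / (6×35) = 1 − 36/210 ≈ 0.8286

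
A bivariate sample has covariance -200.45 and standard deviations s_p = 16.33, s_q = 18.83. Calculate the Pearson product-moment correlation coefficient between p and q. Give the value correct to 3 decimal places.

-0.652

r = Cov(p,q) / (s_p · s_q) = -200.45 / (16.33 × 18.83)
  = -200.45 / 307.4939 ≈ -0.652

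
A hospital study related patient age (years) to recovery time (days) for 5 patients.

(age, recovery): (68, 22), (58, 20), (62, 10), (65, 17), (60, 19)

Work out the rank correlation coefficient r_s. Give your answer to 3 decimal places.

0.100

Rank age: 5, 1, 3, 4, 2
Rank recovery: 5, 4, 1, 2, 3
d = rank(age) − rank(recovery): 0, -3, 2, 2, -1; Σd² = 18
ρ = 1 − 6Σd² / [n(n²−1)] = 1 − 6×18 / (5×24) = 1 − 108/120 ≈ 0.100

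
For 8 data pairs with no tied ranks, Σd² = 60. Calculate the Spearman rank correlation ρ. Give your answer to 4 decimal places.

ρ = 1 − 6Σd² / [n(n²−1)] = 1 − 6×60 / (8×63)
  = 1 − 360/504 = 1 − 0.71429 ≈ 0.2857

0.2857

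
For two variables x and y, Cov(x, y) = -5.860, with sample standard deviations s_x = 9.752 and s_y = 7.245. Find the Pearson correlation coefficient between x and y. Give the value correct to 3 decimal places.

r = Cov(x,y) / (s_x · s_y) = -5.860 / (9.752 × 7.245)
  = -5.860 / 70.6532 ≈ -0.083

-0.083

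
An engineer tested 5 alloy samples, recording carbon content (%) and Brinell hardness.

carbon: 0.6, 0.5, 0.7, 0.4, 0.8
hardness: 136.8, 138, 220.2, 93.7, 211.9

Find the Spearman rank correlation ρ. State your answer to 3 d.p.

0.800

Rank carbon: 3, 2, 4, 1, 5
Rank hardness: 2, 3, 5, 1, 4
d = rank(carbon) − rank(hardness): 1, -1, -1, 0, 1; Σd² = 4
ρ = 1 − 6Σd² / [n(n²−1)] = 1 − 6×4 / (5×24) = 1 − 24/120 ≈ 0.800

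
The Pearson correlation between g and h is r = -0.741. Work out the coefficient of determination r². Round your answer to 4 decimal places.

0.5491

r² = (-0.741)² = 0.5491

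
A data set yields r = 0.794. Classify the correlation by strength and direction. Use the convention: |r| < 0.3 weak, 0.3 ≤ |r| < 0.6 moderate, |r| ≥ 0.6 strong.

strong positive

r = 0.794 > 0 so the relationship is positive.
|r| = 0.794, which falls in the strong range.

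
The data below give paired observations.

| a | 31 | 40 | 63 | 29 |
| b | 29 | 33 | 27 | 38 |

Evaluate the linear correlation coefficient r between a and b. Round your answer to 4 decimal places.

-0.6749

n = 4, Σa = 163, Σb = 127, Σa² = 7371, Σb² = 4103, Σab = 5022
nΣab − ΣaΣb = 20088 − 20701 = -613
nΣa² − (Σa)² = 29484 − 26569 = 2915; nΣb² − (Σb)² = 16412 − 16129 = 283
r = -613 / √(2915 × 283) = -613 / 908.2648 ≈ -0.6749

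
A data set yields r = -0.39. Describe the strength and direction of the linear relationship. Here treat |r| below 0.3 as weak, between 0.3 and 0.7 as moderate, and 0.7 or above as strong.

moderate negative

r = -0.39 < 0 so the relationship is negative.
|r| = 0.39, which falls in the moderate range.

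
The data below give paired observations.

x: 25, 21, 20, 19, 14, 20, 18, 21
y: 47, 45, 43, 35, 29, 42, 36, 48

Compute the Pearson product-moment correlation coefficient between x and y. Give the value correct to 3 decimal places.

0.887

n = 8, Σx = 158, Σy = 325, Σx² = 3188, Σy² = 13513, Σxy = 6547
nΣxy − ΣxΣy = 52376 − 51350 = 1026
nΣx² − (Σx)² = 25504 − 24964 = 540; nΣy² − (Σy)² = 108104 − 105625 = 2479
r = 1026 / √(540 × 2479) = 1026 / 1157.0048 ≈ 0.887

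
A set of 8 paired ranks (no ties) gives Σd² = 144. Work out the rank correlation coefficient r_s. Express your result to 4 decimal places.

ρ = 1 − 6Σd² / [n(n²−1)] = 1 − 6×144 / (8×63)
  = 1 − 864/504 = 1 − 1.71429 ≈ -0.7143

-0.7143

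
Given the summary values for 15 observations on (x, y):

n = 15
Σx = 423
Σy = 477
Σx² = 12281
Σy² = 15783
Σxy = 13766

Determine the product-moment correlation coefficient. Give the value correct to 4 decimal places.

0.6761

r = (nΣxy − ΣxΣy) / √[(nΣx² − (Σx)²)(nΣy² − (Σy)²)]
Numerator: 15×13766 − 423×477 = 4719
Denominator: √[(184215 − 178929)(236745 − 227529)] = √[5286 × 9216] = 6979.6688
r = 4719 / 6979.6688 ≈ 0.6761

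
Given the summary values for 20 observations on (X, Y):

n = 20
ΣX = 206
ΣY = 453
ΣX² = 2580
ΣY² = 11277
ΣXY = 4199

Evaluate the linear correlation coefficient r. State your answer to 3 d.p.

-0.684

r = (nΣXY − ΣXΣY) / √[(nΣX² − (ΣX)²)(nΣY² − (ΣY)²)]
Numerator: 20×4199 − 206×453 = -9338
Denominator: √[(51600 − 42436)(225540 − 205209)] = √[9164 × 20331] = 13649.6624
r = -9338 / 13649.6624 ≈ -0.684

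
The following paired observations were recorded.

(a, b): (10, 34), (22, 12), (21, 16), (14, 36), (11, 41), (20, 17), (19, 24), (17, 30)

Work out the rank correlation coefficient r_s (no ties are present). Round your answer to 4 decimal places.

Rank a: 1, 8, 7, 3, 2, 6, 5, 4
Rank b: 6, 1, 2, 7, 8, 3, 4, 5
d = rank(a) − rank(b): -5, 7, 5, -4, -6, 3, 1, -1; Σd² = 162
ρ = 1 − 6Σd² / [n(n²−1)] = 1 − 6×162 / (8×63) = 1 − 972/504 ≈ -0.9286

-0.9286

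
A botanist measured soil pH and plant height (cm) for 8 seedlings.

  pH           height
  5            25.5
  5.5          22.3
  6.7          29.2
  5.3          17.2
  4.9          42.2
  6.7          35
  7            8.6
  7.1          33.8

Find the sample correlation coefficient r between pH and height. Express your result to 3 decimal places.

n = 8, Σx = 48.2, Σy = 213.8, Σx² = 296.54, Σy² = 6518.26, Σxy = 1278.41
nΣxy − ΣxΣy = 10227.28 − 10305.16 = -77.88
nΣx² − (Σx)² = 2372.32 − 2323.24 = 49.08; nΣy² − (Σy)² = 52146.08 − 45710.44 = 6435.64
r = -77.88 / √(49.08 × 6435.64) = -77.88 / 562.0153 ≈ -0.139

-0.139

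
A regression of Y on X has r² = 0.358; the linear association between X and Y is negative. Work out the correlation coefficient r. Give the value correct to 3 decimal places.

|r| = √0.358 = 0.598
The association is negative, so r = −0.598.

-0.598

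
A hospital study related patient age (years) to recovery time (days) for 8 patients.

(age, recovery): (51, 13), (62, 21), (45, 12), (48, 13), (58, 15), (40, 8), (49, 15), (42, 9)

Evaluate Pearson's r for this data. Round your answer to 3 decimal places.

n = 8, Σx = 395, Σy = 106, Σx² = 19903, Σy² = 1518, Σxy = 5432
nΣxy − ΣxΣy = 43456 − 41870 = 1586
nΣx² − (Σx)² = 159224 − 156025 = 3199; nΣy² − (Σy)² = 12144 − 11236 = 908
r = 1586 / √(3199 × 908) = 1586 / 1704.3157 ≈ 0.931

0.931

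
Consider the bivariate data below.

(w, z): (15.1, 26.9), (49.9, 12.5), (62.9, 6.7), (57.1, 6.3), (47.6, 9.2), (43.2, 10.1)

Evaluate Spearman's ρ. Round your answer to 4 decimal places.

Rank w: 1, 4, 6, 5, 3, 2
Rank z: 6, 5, 2, 1, 3, 4
d = rank(w) − rank(z): -5, -1, 4, 4, 0, -2; Σd² = 62
ρ = 1 − 6Σd² / [n(n²−1)] = 1 − 6×62 / (6×35) = 1 − 372/210 ≈ -0.7714

-0.7714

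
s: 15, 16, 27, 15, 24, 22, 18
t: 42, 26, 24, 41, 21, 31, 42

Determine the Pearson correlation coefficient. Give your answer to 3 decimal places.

n = 7, Σs = 137, Σt = 227, Σs² = 2819, Σt² = 7863, Σst = 4251
nΣst − ΣsΣt = 29757 − 31099 = -1342
nΣs² − (Σs)² = 19733 − 18769 = 964; nΣt² − (Σt)² = 55041 − 51529 = 3512
r = -1342 / √(964 × 3512) = -1342 / 1839.9913 ≈ -0.729

-0.729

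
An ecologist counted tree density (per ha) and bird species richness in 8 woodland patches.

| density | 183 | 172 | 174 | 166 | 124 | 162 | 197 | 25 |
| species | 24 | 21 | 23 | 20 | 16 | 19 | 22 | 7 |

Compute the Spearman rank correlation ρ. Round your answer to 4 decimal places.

0.9286

Rank density: 7, 5, 6, 4, 2, 3, 8, 1
Rank species: 8, 5, 7, 4, 2, 3, 6, 1
d = rank(density) − rank(species): -1, 0, -1, 0, 0, 0, 2, 0; Σd² = 6
ρ = 1 − 6Σd² / [n(n²−1)] = 1 − 6×6 / (8×63) = 1 − 36/504 ≈ 0.9286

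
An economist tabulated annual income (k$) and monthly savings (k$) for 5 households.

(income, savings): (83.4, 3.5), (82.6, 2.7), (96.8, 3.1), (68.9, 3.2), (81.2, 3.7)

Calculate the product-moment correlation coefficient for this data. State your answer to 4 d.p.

-0.1232

n = 5, Σx = 412.9, Σy = 16.2, Σx² = 34489.21, Σy² = 53.08, Σxy = 1335.92
nΣxy − ΣxΣy = 6679.6 − 6688.98 = -9.38
nΣx² − (Σx)² = 172446.05 − 170486.41 = 1959.64; nΣy² − (Σy)² = 265.4 − 262.44 = 2.96
r = -9.38 / √(1959.64 × 2.96) = -9.38 / 76.1612 ≈ -0.1232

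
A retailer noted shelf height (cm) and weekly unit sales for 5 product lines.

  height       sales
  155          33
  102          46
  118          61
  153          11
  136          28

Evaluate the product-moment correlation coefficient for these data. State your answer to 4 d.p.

n = 5, Σx = 664, Σy = 179, Σx² = 90258, Σy² = 7831, Σxy = 22496
nΣxy − ΣxΣy = 112480 − 118856 = -6376
nΣx² − (Σx)² = 451290 − 440896 = 10394; nΣy² − (Σy)² = 39155 − 32041 = 7114
r = -6376 / √(10394 × 7114) = -6376 / 8599.0067 ≈ -0.7415

-0.7415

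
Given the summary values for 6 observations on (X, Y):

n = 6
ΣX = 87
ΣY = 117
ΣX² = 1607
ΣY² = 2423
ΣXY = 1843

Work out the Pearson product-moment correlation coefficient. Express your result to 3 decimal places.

0.663

r = (nΣXY − ΣXΣY) / √[(nΣX² − (ΣX)²)(nΣY² − (ΣY)²)]
Numerator: 6×1843 − 87×117 = 879
Denominator: √[(9642 − 7569)(14538 − 13689)] = √[2073 × 849] = 1326.6412
r = 879 / 1326.6412 ≈ 0.663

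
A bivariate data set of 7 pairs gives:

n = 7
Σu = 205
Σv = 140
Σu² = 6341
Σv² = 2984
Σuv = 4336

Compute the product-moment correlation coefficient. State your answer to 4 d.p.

r = (nΣuv − ΣuΣv) / √[(nΣu² − (Σu)²)(nΣv² − (Σv)²)]
Numerator: 7×4336 − 205×140 = 1652
Denominator: √[(44387 − 42025)(20888 − 19600)] = √[2362 × 1288] = 1744.2064
r = 1652 / 1744.2064 ≈ 0.9471

0.9471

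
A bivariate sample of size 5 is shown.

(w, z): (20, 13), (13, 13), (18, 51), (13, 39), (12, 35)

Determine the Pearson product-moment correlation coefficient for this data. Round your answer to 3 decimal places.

n = 5, Σw = 76, Σz = 151, Σw² = 1206, Σz² = 5685, Σwz = 2274
nΣwz − ΣwΣz = 11370 − 11476 = -106
nΣw² − (Σw)² = 6030 − 5776 = 254; nΣz² − (Σz)² = 28425 − 22801 = 5624
r = -106 / √(254 × 5624) = -106 / 1195.1971 ≈ -0.089

-0.089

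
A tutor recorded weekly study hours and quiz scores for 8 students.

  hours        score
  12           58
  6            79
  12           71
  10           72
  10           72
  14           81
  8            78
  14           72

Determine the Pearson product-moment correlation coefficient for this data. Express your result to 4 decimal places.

-0.2789

n = 8, Σx = 86, Σy = 583, Σx² = 980, Σy² = 42843, Σxy = 6228
nΣxy − ΣxΣy = 49824 − 50138 = -314
nΣx² − (Σx)² = 7840 − 7396 = 444; nΣy² − (Σy)² = 342744 − 339889 = 2855
r = -314 / √(444 × 2855) = -314 / 1125.8863 ≈ -0.2789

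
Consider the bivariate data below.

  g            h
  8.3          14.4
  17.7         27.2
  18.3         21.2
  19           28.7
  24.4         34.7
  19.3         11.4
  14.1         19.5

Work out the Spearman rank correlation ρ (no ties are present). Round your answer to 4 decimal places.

Rank g: 1, 3, 4, 5, 7, 6, 2
Rank h: 2, 5, 4, 6, 7, 1, 3
d = rank(g) − rank(h): -1, -2, 0, -1, 0, 5, -1; Σd² = 32
ρ = 1 − 6Σd² / [n(n²−1)] = 1 − 6×32 / (7×48) = 1 − 192/336 ≈ 0.4286

0.4286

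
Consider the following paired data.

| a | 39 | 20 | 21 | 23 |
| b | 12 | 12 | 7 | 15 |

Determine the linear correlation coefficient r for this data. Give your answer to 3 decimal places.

n = 4, Σa = 103, Σb = 46, Σa² = 2891, Σb² = 562, Σab = 1200
nΣab − ΣaΣb = 4800 − 4738 = 62
nΣa² − (Σa)² = 11564 − 10609 = 955; nΣb² − (Σb)² = 2248 − 2116 = 132
r = 62 / √(955 × 132) = 62 / 355.0493 ≈ 0.175

0.175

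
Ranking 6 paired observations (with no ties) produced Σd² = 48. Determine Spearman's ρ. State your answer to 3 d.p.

-0.371

ρ = 1 − 6Σd² / [n(n²−1)] = 1 − 6×48 / (6×35)
  = 1 − 288/210 = 1 − 1.3714 ≈ -0.371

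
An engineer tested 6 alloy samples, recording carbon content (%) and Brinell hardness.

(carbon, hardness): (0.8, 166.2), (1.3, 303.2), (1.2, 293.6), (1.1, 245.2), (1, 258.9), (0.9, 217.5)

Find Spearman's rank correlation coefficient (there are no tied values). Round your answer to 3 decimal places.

Rank carbon: 1, 6, 5, 4, 3, 2
Rank hardness: 1, 6, 5, 3, 4, 2
d = rank(carbon) − rank(hardness): 0, 0, 0, 1, -1, 0; Σd² = 2
ρ = 1 − 6Σd² / [n(n²−1)] = 1 − 6×2 / (6×35) = 1 − 12/210 ≈ 0.943

0.943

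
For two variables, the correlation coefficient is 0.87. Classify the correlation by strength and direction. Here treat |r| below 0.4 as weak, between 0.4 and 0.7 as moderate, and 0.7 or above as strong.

strong positive

r = 0.87 > 0 so the relationship is positive.
|r| = 0.87, which falls in the strong range.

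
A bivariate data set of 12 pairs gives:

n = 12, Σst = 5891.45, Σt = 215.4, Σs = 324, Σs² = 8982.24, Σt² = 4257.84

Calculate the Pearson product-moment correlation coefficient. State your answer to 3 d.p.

r = (nΣst − ΣsΣt) / √[(nΣs² − (Σs)²)(nΣt² − (Σt)²)]
Numerator: 12×5891.45 − 324×215.4 = 907.8
Denominator: √[(107786.88 − 104976)(51094.08 − 46397.16)] = √[2810.88 × 4696.92] = 3633.5215
r = 907.8 / 3633.5215 ≈ 0.250

0.250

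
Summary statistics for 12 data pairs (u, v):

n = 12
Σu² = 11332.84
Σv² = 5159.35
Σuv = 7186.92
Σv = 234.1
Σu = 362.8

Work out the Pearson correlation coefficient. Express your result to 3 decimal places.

0.235

r = (nΣuv − ΣuΣv) / √[(nΣu² − (Σu)²)(nΣv² − (Σv)²)]
Numerator: 12×7186.92 − 362.8×234.1 = 1311.56
Denominator: √[(135994.08 − 131623.84)(61912.2 − 54802.81)] = √[4370.24 × 7109.39] = 5574.0237
r = 1311.56 / 5574.0237 ≈ 0.235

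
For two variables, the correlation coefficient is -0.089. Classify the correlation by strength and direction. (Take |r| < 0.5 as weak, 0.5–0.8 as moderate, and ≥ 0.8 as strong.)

weak negative

r = -0.089 < 0 so the relationship is negative.
|r| = 0.089, which falls in the weak range.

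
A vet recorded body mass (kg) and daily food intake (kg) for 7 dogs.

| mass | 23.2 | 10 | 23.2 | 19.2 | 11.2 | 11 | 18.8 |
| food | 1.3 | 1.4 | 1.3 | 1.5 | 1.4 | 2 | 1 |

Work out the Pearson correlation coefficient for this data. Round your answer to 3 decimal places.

n = 7, Σx = 116.6, Σy = 9.9, Σx² = 2145, Σy² = 14.55, Σxy = 159.6
nΣxy − ΣxΣy = 1117.2 − 1154.34 = -37.14
nΣx² − (Σx)² = 15015 − 13595.56 = 1419.44; nΣy² − (Σy)² = 101.85 − 98.01 = 3.84
r = -37.14 / √(1419.44 × 3.84) = -37.14 / 73.8285 ≈ -0.503

-0.503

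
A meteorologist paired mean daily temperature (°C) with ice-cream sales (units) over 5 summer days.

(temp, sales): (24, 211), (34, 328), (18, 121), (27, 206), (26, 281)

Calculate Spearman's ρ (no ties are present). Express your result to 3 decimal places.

Rank temp: 2, 5, 1, 4, 3
Rank sales: 3, 5, 1, 2, 4
d = rank(temp) − rank(sales): -1, 0, 0, 2, -1; Σd² = 6
ρ = 1 − 6Σd² / [n(n²−1)] = 1 − 6×6 / (5×24) = 1 − 36/120 ≈ 0.700

0.700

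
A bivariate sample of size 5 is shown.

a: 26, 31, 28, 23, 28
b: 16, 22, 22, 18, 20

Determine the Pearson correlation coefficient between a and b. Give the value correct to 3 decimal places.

0.728

n = 5, Σa = 136, Σb = 98, Σa² = 3734, Σb² = 1948, Σab = 2688
nΣab − ΣaΣb = 13440 − 13328 = 112
nΣa² − (Σa)² = 18670 − 18496 = 174; nΣb² − (Σb)² = 9740 − 9604 = 136
r = 112 / √(174 × 136) = 112 / 153.8311 ≈ 0.728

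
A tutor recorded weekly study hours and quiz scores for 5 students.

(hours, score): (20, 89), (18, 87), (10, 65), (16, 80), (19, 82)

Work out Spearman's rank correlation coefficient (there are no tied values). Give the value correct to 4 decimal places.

Rank hours: 5, 3, 1, 2, 4
Rank score: 5, 4, 1, 2, 3
d = rank(hours) − rank(score): 0, -1, 0, 0, 1; Σd² = 2
ρ = 1 − 6Σd² / [n(n²−1)] = 1 − 6×2 / (5×24) = 1 − 12/120 ≈ 0.9000

0.9000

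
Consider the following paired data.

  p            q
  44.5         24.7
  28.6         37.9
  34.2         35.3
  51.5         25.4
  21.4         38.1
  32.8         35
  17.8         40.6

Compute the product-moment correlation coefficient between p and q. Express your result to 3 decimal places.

n = 7, Σp = 230.8, Σq = 237, Σp² = 8470.74, Σq² = 8262.72, Σpq = 7384.47
nΣpq − ΣpΣq = 51691.29 − 54699.6 = -3008.31
nΣp² − (Σp)² = 59295.18 − 53268.64 = 6026.54; nΣq² − (Σq)² = 57839.04 − 56169 = 1670.04
r = -3008.31 / √(6026.54 × 1670.04) = -3008.31 / 3172.4695 ≈ -0.948

-0.948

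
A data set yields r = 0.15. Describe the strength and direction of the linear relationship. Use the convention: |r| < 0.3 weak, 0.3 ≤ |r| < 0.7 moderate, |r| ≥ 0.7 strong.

weak positive

r = 0.15 > 0 so the relationship is positive.
|r| = 0.15, which falls in the weak range.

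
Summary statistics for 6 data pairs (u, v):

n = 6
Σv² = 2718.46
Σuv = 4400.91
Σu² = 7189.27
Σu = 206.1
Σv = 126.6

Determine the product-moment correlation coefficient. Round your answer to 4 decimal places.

r = (nΣuv − ΣuΣv) / √[(nΣu² − (Σu)²)(nΣv² − (Σv)²)]
Numerator: 6×4400.91 − 206.1×126.6 = 313.2
Denominator: √[(43135.62 − 42477.21)(16310.76 − 16027.56)] = √[658.41 × 283.2] = 431.8121
r = 313.2 / 431.8121 ≈ 0.7253

0.7253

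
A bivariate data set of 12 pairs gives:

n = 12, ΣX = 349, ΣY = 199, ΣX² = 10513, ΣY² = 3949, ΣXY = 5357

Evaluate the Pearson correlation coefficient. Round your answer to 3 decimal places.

r = (nΣXY − ΣXΣY) / √[(nΣX² − (ΣX)²)(nΣY² − (ΣY)²)]
Numerator: 12×5357 − 349×199 = -5167
Denominator: √[(126156 − 121801)(47388 − 39601)] = √[4355 × 7787] = 5823.4341
r = -5167 / 5823.4341 ≈ -0.887

-0.887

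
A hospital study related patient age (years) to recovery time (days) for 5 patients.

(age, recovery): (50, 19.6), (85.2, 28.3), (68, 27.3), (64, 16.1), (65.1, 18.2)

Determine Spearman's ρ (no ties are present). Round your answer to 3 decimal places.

Rank age: 1, 5, 4, 2, 3
Rank recovery: 3, 5, 4, 1, 2
d = rank(age) − rank(recovery): -2, 0, 0, 1, 1; Σd² = 6
ρ = 1 − 6Σd² / [n(n²−1)] = 1 − 6×6 / (5×24) = 1 − 36/120 ≈ 0.700

0.700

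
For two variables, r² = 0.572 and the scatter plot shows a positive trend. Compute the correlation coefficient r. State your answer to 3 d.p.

0.756

|r| = √0.572 = 0.756
The association is positive, so r = 0.756.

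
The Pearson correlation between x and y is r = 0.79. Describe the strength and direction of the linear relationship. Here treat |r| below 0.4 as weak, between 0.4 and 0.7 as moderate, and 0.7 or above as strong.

strong positive

r = 0.79 > 0 so the relationship is positive.
|r| = 0.79, which falls in the strong range.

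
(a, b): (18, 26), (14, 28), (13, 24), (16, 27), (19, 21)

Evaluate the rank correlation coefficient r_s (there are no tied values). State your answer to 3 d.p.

Rank a: 4, 2, 1, 3, 5
Rank b: 3, 5, 2, 4, 1
d = rank(a) − rank(b): 1, -3, -1, -1, 4; Σd² = 28
ρ = 1 − 6Σd² / [n(n²−1)] = 1 − 6×28 / (5×24) = 1 − 168/120 ≈ -0.400

-0.400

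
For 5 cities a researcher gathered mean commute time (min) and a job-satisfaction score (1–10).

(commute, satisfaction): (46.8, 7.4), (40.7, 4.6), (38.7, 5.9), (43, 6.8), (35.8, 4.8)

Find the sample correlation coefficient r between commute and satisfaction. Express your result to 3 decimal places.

n = 5, Σx = 205, Σy = 29.5, Σx² = 8475.06, Σy² = 180.01, Σxy = 1226.11
nΣxy − ΣxΣy = 6130.55 − 6047.5 = 83.05
nΣx² − (Σx)² = 42375.3 − 42025 = 350.3; nΣy² − (Σy)² = 900.05 − 870.25 = 29.8
r = 83.05 / √(350.3 × 29.8) = 83.05 / 102.1711 ≈ 0.813

0.813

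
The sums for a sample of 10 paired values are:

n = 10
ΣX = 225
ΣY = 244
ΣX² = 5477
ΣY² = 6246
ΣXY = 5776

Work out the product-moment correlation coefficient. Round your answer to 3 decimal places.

r = (nΣXY − ΣXΣY) / √[(nΣX² − (ΣX)²)(nΣY² − (ΣY)²)]
Numerator: 10×5776 − 225×244 = 2860
Denominator: √[(54770 − 50625)(62460 − 59536)] = √[4145 × 2924] = 3481.3762
r = 2860 / 3481.3762 ≈ 0.822

0.822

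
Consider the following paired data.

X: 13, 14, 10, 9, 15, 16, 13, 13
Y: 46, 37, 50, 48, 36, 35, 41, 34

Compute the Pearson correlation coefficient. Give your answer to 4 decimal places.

n = 8, ΣX = 103, ΣY = 327, ΣX² = 1365, ΣY² = 13647, ΣXY = 4123
nΣXY − ΣXΣY = 32984 − 33681 = -697
nΣX² − (ΣX)² = 10920 − 10609 = 311; nΣY² − (ΣY)² = 109176 − 106929 = 2247
r = -697 / √(311 × 2247) = -697 / 835.9527 ≈ -0.8338

-0.8338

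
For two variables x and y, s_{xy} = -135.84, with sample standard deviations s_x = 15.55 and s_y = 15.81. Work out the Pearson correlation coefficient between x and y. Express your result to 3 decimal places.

-0.553

r = Cov(x,y) / (s_x · s_y) = -135.84 / (15.55 × 15.81)
  = -135.84 / 245.8455 ≈ -0.553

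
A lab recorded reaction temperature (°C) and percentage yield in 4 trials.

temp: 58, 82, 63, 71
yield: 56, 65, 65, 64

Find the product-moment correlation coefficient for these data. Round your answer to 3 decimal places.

0.672

n = 4, Σx = 274, Σy = 250, Σx² = 19098, Σy² = 15682, Σxy = 17217
nΣxy − ΣxΣy = 68868 − 68500 = 368
nΣx² − (Σx)² = 76392 − 75076 = 1316; nΣy² − (Σy)² = 62728 − 62500 = 228
r = 368 / √(1316 × 228) = 368 / 547.7664 ≈ 0.672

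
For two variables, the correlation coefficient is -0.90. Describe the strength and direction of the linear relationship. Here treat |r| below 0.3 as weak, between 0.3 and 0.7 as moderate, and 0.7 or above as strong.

strong negative

r = -0.90 < 0 so the relationship is negative.
|r| = 0.90, which falls in the strong range.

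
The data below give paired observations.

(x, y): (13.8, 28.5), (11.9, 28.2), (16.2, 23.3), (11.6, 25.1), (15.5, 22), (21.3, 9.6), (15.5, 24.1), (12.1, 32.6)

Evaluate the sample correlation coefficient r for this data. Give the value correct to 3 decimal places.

-0.910

n = 8, Σx = 117.9, Σy = 193.4, Σx² = 1809.65, Σy² = 5000.12, Σxy = 2710.99
nΣxy − ΣxΣy = 21687.92 − 22801.86 = -1113.94
nΣx² − (Σx)² = 14477.2 − 13900.41 = 576.79; nΣy² − (Σy)² = 40000.96 − 37403.56 = 2597.4
r = -1113.94 / √(576.79 × 2597.4) = -1113.94 / 1223.9912 ≈ -0.910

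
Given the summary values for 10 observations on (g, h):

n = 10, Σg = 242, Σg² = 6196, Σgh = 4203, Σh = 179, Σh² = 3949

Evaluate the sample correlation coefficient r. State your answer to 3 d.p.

-0.256

r = (nΣgh − ΣgΣh) / √[(nΣg² − (Σg)²)(nΣh² − (Σh)²)]
Numerator: 10×4203 − 242×179 = -1288
Denominator: √[(61960 − 58564)(39490 − 32041)] = √[3396 × 7449] = 5029.5928
r = -1288 / 5029.5928 ≈ -0.256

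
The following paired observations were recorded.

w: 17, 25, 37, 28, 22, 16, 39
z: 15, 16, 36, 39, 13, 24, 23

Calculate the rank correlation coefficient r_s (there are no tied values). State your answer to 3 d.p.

Rank w: 2, 4, 6, 5, 3, 1, 7
Rank z: 2, 3, 6, 7, 1, 5, 4
d = rank(w) − rank(z): 0, 1, 0, -2, 2, -4, 3; Σd² = 34
ρ = 1 − 6Σd² / [n(n²−1)] = 1 − 6×34 / (7×48) = 1 − 204/336 ≈ 0.393

0.393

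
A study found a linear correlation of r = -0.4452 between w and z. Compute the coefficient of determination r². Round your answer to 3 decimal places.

r² = (-0.4452)² = 0.198

0.198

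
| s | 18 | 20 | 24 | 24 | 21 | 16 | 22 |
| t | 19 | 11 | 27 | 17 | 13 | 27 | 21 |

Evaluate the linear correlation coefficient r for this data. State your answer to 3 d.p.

n = 7, Σs = 145, Σt = 135, Σs² = 3057, Σt² = 2839, Σst = 2785
nΣst − ΣsΣt = 19495 − 19575 = -80
nΣs² − (Σs)² = 21399 − 21025 = 374; nΣt² − (Σt)² = 19873 − 18225 = 1648
r = -80 / √(374 × 1648) = -80 / 785.0809 ≈ -0.102

-0.102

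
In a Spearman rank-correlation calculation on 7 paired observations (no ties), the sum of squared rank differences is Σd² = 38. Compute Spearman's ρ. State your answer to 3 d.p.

0.321

ρ = 1 − 6Σd² / [n(n²−1)] = 1 − 6×38 / (7×48)
  = 1 − 228/336 = 1 − 0.6786 ≈ 0.321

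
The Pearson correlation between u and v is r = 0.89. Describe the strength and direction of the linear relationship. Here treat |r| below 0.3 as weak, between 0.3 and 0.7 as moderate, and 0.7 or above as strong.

strong positive

r = 0.89 > 0 so the relationship is positive.
|r| = 0.89, which falls in the strong range.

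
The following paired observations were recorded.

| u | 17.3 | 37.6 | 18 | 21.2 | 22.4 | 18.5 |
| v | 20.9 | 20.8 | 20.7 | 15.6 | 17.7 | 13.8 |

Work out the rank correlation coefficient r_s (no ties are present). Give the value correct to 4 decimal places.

Rank u: 1, 6, 2, 4, 5, 3
Rank v: 6, 5, 4, 2, 3, 1
d = rank(u) − rank(v): -5, 1, -2, 2, 2, 2; Σd² = 42
ρ = 1 − 6Σd² / [n(n²−1)] = 1 − 6×42 / (6×35) = 1 − 252/210 ≈ -0.2000

-0.2000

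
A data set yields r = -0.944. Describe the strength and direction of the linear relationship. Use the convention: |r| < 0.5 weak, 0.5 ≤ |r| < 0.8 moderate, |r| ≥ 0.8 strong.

strong negative

r = -0.944 < 0 so the relationship is negative.
|r| = 0.944, which falls in the strong range.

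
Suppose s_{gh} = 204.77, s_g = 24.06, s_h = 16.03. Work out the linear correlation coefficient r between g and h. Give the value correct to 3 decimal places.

0.531

r = Cov(g,h) / (s_g · s_h) = 204.77 / (24.06 × 16.03)
  = 204.77 / 385.6818 ≈ 0.531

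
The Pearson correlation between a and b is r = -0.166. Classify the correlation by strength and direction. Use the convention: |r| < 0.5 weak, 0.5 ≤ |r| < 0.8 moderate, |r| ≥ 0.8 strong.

weak negative

r = -0.166 < 0 so the relationship is negative.
|r| = 0.166, which falls in the weak range.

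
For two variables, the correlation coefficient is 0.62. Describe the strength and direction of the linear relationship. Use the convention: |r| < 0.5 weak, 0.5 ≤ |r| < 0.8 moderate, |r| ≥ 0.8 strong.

moderate positive

r = 0.62 > 0 so the relationship is positive.
|r| = 0.62, which falls in the moderate range.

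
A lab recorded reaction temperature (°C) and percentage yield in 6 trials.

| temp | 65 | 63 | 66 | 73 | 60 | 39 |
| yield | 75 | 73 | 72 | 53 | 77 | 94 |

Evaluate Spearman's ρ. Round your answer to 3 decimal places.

Rank temp: 4, 3, 5, 6, 2, 1
Rank yield: 4, 3, 2, 1, 5, 6
d = rank(temp) − rank(yield): 0, 0, 3, 5, -3, -5; Σd² = 68
ρ = 1 − 6Σd² / [n(n²−1)] = 1 − 6×68 / (6×35) = 1 − 408/210 ≈ -0.943

-0.943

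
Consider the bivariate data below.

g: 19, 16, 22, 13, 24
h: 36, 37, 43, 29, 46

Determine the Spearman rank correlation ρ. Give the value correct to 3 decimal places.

Rank g: 3, 2, 4, 1, 5
Rank h: 2, 3, 4, 1, 5
d = rank(g) − rank(h): 1, -1, 0, 0, 0; Σd² = 2
ρ = 1 − 6Σd² / [n(n²−1)] = 1 − 6×2 / (5×24) = 1 − 12/120 ≈ 0.900

0.900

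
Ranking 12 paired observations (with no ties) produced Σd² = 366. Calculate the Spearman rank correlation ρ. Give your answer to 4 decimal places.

ρ = 1 − 6Σd² / [n(n²−1)] = 1 − 6×366 / (12×143)
  = 1 − 2196/1716 = 1 − 1.27972 ≈ -0.2797

-0.2797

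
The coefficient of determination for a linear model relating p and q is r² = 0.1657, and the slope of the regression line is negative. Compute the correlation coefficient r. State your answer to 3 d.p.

-0.407

|r| = √0.1657 = 0.407
The association is negative, so r = −0.407.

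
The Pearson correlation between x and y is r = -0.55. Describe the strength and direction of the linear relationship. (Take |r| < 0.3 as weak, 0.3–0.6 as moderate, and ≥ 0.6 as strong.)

moderate negative

r = -0.55 < 0 so the relationship is negative.
|r| = 0.55, which falls in the moderate range.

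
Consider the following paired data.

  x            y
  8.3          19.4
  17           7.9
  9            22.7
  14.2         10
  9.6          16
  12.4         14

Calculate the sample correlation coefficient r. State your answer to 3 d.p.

-0.932

n = 6, Σx = 70.5, Σy = 90, Σx² = 886.45, Σy² = 1506.06, Σxy = 968.82
nΣxy − ΣxΣy = 5812.92 − 6345 = -532.08
nΣx² − (Σx)² = 5318.7 − 4970.25 = 348.45; nΣy² − (Σy)² = 9036.36 − 8100 = 936.36
r = -532.08 / √(348.45 × 936.36) = -532.08 / 571.2046 ≈ -0.932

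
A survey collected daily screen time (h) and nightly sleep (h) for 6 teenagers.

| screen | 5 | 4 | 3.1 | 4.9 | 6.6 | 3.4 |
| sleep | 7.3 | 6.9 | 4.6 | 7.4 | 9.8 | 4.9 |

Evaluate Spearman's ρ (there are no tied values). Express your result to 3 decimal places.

0.943

Rank screen: 5, 3, 1, 4, 6, 2
Rank sleep: 4, 3, 1, 5, 6, 2
d = rank(screen) − rank(sleep): 1, 0, 0, -1, 0, 0; Σd² = 2
ρ = 1 − 6Σd² / [n(n²−1)] = 1 − 6×2 / (6×35) = 1 − 12/210 ≈ 0.943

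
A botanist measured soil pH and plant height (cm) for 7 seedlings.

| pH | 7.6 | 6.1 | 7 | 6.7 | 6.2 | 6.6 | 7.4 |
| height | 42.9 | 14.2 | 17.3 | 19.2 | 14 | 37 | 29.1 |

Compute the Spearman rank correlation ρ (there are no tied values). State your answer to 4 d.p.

Rank pH: 7, 1, 5, 4, 2, 3, 6
Rank height: 7, 2, 3, 4, 1, 6, 5
d = rank(pH) − rank(height): 0, -1, 2, 0, 1, -3, 1; Σd² = 16
ρ = 1 − 6Σd² / [n(n²−1)] = 1 − 6×16 / (7×48) = 1 − 96/336 ≈ 0.7143

0.7143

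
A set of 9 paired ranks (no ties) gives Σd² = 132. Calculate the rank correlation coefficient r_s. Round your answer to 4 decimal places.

ρ = 1 − 6Σd² / [n(n²−1)] = 1 − 6×132 / (9×80)
  = 1 − 792/720 = 1 − 1.10000 ≈ -0.1000

-0.1000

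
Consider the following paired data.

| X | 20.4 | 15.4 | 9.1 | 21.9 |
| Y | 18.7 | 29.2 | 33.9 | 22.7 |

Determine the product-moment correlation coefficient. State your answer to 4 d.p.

n = 4, ΣX = 66.8, ΣY = 104.5, ΣX² = 1215.74, ΣY² = 2866.83, ΣXY = 1636.78
nΣXY − ΣXΣY = 6547.12 − 6980.6 = -433.48
nΣX² − (ΣX)² = 4862.96 − 4462.24 = 400.72; nΣY² − (ΣY)² = 11467.32 − 10920.25 = 547.07
r = -433.48 / √(400.72 × 547.07) = -433.48 / 468.2114 ≈ -0.9258

-0.9258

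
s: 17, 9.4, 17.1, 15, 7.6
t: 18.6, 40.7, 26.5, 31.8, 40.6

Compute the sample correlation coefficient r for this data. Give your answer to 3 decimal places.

n = 5, Σs = 66.1, Σt = 158.2, Σs² = 952.53, Σt² = 5364.3, Σst = 1937.49
nΣst − ΣsΣt = 9687.45 − 10457.02 = -769.57
nΣs² − (Σs)² = 4762.65 − 4369.21 = 393.44; nΣt² − (Σt)² = 26821.5 − 25027.24 = 1794.26
r = -769.57 / √(393.44 × 1794.26) = -769.57 / 840.1986 ≈ -0.916

-0.916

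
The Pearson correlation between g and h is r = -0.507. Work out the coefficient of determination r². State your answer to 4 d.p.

r² = (-0.507)² = 0.2570

0.2570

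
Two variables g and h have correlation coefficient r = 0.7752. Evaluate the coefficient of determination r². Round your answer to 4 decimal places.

r² = (0.7752)² = 0.6009

0.6009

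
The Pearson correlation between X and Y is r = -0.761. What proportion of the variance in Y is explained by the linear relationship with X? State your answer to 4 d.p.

r² = (-0.761)² = 0.5791

0.5791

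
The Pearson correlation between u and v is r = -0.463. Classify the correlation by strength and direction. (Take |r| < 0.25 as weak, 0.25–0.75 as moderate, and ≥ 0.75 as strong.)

r = -0.463 < 0 so the relationship is negative.
|r| = 0.463, which falls in the moderate range.

moderate negative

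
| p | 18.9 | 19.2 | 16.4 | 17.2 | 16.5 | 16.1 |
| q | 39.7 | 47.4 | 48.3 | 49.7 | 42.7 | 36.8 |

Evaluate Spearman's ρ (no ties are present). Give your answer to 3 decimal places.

0.257

Rank p: 5, 6, 2, 4, 3, 1
Rank q: 2, 4, 5, 6, 3, 1
d = rank(p) − rank(q): 3, 2, -3, -2, 0, 0; Σd² = 26
ρ = 1 − 6Σd² / [n(n²−1)] = 1 − 6×26 / (6×35) = 1 − 156/210 ≈ 0.257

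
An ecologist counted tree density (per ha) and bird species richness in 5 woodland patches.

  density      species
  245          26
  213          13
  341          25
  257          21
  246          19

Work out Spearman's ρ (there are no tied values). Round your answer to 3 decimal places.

Rank density: 2, 1, 5, 4, 3
Rank species: 5, 1, 4, 3, 2
d = rank(density) − rank(species): -3, 0, 1, 1, 1; Σd² = 12
ρ = 1 − 6Σd² / [n(n²−1)] = 1 − 6×12 / (5×24) = 1 − 72/120 ≈ 0.400

0.400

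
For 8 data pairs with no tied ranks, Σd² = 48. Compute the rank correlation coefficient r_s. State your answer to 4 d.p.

0.4286

ρ = 1 − 6Σd² / [n(n²−1)] = 1 − 6×48 / (8×63)
  = 1 − 288/504 = 1 − 0.57143 ≈ 0.4286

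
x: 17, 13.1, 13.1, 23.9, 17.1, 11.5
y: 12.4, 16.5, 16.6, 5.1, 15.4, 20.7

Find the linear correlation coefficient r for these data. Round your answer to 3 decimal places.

-0.964

n = 6, Σx = 95.7, Σy = 86.7, Σx² = 1628.09, Σy² = 1393.23, Σxy = 1267.69
nΣxy − ΣxΣy = 7606.14 − 8297.19 = -691.05
nΣx² − (Σx)² = 9768.54 − 9158.49 = 610.05; nΣy² − (Σy)² = 8359.38 − 7516.89 = 842.49
r = -691.05 / √(610.05 × 842.49) = -691.05 / 716.9108 ≈ -0.964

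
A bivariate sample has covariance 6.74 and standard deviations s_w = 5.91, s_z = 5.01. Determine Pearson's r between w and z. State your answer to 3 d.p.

0.228

r = Cov(w,z) / (s_w · s_z) = 6.74 / (5.91 × 5.01)
  = 6.74 / 29.6091 ≈ 0.228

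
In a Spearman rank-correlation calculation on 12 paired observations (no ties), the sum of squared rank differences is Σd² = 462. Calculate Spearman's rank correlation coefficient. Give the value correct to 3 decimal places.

-0.615

ρ = 1 − 6Σd² / [n(n²−1)] = 1 − 6×462 / (12×143)
  = 1 − 2772/1716 = 1 − 1.6154 ≈ -0.615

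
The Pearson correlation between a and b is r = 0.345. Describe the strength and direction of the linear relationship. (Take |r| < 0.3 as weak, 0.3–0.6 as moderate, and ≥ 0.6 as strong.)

r = 0.345 > 0 so the relationship is positive.
|r| = 0.345, which falls in the moderate range.

moderate positive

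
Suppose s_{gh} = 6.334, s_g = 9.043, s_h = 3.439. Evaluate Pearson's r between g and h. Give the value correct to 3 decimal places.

0.204

r = Cov(g,h) / (s_g · s_h) = 6.334 / (9.043 × 3.439)
  = 6.334 / 31.0989 ≈ 0.204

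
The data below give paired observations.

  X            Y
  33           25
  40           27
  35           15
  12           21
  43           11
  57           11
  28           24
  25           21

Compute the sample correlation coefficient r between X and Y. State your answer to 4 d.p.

-0.5288

n = 8, ΣX = 273, ΣY = 155, ΣX² = 10565, ΣY² = 3279, ΣXY = 4979
nΣXY − ΣXΣY = 39832 − 42315 = -2483
nΣX² − (ΣX)² = 84520 − 74529 = 9991; nΣY² − (ΣY)² = 26232 − 24025 = 2207
r = -2483 / √(9991 × 2207) = -2483 / 4695.7573 ≈ -0.5288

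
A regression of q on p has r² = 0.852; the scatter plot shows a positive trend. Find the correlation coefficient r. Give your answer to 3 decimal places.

0.923

|r| = √0.852 = 0.923
The association is positive, so r = 0.923.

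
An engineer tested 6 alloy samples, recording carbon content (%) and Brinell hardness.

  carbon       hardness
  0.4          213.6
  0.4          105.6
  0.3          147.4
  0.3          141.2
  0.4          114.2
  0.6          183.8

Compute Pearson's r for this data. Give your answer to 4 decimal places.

0.3494

n = 6, Σx = 2.4, Σy = 905.8, Σx² = 1.02, Σy² = 145264.6, Σxy = 370.22
nΣxy − ΣxΣy = 2221.32 − 2173.92 = 47.4
nΣx² − (Σx)² = 6.12 − 5.76 = 0.36; nΣy² − (Σy)² = 871587.6 − 820473.64 = 51113.96
r = 47.4 / √(0.36 × 51113.96) = 47.4 / 135.6504 ≈ 0.3494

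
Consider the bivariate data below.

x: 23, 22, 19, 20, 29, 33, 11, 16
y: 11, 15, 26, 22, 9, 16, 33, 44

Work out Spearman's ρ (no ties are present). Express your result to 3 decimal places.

-0.833

Rank x: 6, 5, 3, 4, 7, 8, 1, 2
Rank y: 2, 3, 6, 5, 1, 4, 7, 8
d = rank(x) − rank(y): 4, 2, -3, -1, 6, 4, -6, -6; Σd² = 154
ρ = 1 − 6Σd² / [n(n²−1)] = 1 − 6×154 / (8×63) = 1 − 924/504 ≈ -0.833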